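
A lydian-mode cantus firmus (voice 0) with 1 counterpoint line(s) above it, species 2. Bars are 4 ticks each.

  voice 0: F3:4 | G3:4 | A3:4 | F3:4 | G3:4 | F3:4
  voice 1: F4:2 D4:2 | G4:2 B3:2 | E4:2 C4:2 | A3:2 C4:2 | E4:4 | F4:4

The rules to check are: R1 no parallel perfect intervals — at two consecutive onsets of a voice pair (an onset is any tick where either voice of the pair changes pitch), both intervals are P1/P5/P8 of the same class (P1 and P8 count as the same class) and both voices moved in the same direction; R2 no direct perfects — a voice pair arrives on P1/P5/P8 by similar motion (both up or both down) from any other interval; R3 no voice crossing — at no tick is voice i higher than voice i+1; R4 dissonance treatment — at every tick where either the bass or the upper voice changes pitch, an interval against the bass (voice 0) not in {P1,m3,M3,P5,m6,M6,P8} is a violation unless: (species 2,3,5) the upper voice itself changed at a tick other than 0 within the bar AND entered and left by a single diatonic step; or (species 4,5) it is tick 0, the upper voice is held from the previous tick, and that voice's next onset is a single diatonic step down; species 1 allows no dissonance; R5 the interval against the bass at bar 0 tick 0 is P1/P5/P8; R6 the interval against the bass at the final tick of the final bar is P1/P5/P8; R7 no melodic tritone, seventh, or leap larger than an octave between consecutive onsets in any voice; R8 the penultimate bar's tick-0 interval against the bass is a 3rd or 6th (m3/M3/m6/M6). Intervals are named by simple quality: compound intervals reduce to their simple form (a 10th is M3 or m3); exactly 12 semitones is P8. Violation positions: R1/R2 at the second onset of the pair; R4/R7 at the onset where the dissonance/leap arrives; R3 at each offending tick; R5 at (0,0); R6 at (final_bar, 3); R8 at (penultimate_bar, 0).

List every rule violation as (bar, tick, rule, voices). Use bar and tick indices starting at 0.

bar 0: v0=F3 v1=F4 downbeat P8
bar 1: v0=G3 v1=G4 downbeat P8
bar 2: v0=A3 v1=E4 downbeat P5
bar 3: v0=F3 v1=A3 downbeat M3
bar 4: v0=G3 v1=E4 downbeat M6
bar 5: v0=F3 v1=F4 downbeat P8
  -> R2 @ bar 1 tick 0 v(0, 1): F3/D4 M6 -> G3/G4 P8 similar
  -> R2 @ bar 2 tick 0 v(0, 1): G3/B3 M3 -> A3/E4 P5 similar

(1, 0, R2, (0, 1))
(2, 0, R2, (0, 1))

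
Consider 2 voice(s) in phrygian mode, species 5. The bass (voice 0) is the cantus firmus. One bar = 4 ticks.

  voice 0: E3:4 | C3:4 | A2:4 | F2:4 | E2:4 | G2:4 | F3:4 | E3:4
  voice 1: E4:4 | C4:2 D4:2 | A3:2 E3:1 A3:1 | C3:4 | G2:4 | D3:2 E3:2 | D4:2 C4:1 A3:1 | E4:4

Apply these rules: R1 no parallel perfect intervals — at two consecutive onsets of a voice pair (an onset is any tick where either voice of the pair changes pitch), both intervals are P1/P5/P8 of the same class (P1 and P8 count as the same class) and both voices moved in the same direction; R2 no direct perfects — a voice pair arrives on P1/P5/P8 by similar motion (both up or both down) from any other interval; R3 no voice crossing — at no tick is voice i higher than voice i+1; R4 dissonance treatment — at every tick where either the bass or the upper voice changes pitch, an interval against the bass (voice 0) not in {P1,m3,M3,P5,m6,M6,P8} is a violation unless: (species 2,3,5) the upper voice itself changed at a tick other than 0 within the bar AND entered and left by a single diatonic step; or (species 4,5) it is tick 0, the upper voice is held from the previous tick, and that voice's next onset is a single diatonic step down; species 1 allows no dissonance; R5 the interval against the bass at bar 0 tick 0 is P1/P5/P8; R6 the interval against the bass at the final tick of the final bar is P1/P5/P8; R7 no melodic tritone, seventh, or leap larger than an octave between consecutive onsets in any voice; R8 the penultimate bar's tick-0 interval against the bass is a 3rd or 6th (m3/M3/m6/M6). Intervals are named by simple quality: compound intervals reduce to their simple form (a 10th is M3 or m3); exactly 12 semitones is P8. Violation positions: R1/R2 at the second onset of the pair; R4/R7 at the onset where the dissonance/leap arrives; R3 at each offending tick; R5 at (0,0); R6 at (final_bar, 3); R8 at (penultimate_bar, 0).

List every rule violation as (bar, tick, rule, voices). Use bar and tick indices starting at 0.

bar 0: v0=E3 v1=E4 downbeat P8
bar 1: v0=C3 v1=C4 downbeat P8
bar 2: v0=A2 v1=A3 downbeat P8
bar 3: v0=F2 v1=C3 downbeat P5
bar 4: v0=E2 v1=G2 downbeat m3
bar 5: v0=G2 v1=D3 downbeat P5
bar 6: v0=F3 v1=D4 downbeat M6
bar 7: v0=E3 v1=E4 downbeat P8
  -> R1 @ bar 1 tick 0 v(0, 1): E3/E4 P8 -> C3/C4 P8 similar
  -> R4 @ bar 1 tick 2 v(0, 1): C3/D4 M2 untreated
  -> R2 @ bar 2 tick 0 v(0, 1): C3/D4 M2 -> A2/A3 P8 similar
  -> R2 @ bar 3 tick 0 v(0, 1): A2/A3 P8 -> F2/C3 P5 similar
  -> R2 @ bar 5 tick 0 v(0, 1): E2/G2 m3 -> G2/D3 P5 similar
  -> R7 @ bar 6 tick 0 v(0,): G2->F3 leap 10st
  -> R7 @ bar 6 tick 0 v(1,): E3->D4 leap 10st

(1, 0, R1, (0, 1))
(1, 2, R4, (0, 1))
(2, 0, R2, (0, 1))
(3, 0, R2, (0, 1))
(5, 0, R2, (0, 1))
(6, 0, R7, (0,))
(6, 0, R7, (1,))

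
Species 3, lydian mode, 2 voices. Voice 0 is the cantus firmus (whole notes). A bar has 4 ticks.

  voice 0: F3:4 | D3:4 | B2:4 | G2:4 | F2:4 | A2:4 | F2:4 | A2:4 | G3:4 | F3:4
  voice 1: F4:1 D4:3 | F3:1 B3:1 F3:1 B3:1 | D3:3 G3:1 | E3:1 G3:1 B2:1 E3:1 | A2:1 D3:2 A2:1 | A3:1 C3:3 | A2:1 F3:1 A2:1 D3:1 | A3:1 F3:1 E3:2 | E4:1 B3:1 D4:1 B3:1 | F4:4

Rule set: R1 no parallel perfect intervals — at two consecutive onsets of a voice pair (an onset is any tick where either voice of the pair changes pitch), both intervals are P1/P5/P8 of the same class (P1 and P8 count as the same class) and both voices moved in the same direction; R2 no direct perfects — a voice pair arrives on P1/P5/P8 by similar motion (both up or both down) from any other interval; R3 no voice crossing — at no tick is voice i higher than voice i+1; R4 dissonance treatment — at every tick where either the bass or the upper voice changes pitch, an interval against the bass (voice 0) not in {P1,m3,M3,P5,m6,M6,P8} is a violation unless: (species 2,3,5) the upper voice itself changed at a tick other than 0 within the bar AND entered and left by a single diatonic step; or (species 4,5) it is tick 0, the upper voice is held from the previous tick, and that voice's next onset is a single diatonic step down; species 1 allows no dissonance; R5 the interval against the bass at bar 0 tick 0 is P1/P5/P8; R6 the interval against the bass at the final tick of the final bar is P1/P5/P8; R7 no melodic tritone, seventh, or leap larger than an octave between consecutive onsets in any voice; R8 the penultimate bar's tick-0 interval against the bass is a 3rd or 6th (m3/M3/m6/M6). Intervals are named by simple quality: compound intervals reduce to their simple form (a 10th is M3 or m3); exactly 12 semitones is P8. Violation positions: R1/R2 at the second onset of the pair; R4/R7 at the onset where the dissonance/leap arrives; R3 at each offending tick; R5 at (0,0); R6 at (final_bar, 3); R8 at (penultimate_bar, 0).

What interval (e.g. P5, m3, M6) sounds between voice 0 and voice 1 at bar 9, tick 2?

voice 0=F3 voice 1=F4 -> P8

P8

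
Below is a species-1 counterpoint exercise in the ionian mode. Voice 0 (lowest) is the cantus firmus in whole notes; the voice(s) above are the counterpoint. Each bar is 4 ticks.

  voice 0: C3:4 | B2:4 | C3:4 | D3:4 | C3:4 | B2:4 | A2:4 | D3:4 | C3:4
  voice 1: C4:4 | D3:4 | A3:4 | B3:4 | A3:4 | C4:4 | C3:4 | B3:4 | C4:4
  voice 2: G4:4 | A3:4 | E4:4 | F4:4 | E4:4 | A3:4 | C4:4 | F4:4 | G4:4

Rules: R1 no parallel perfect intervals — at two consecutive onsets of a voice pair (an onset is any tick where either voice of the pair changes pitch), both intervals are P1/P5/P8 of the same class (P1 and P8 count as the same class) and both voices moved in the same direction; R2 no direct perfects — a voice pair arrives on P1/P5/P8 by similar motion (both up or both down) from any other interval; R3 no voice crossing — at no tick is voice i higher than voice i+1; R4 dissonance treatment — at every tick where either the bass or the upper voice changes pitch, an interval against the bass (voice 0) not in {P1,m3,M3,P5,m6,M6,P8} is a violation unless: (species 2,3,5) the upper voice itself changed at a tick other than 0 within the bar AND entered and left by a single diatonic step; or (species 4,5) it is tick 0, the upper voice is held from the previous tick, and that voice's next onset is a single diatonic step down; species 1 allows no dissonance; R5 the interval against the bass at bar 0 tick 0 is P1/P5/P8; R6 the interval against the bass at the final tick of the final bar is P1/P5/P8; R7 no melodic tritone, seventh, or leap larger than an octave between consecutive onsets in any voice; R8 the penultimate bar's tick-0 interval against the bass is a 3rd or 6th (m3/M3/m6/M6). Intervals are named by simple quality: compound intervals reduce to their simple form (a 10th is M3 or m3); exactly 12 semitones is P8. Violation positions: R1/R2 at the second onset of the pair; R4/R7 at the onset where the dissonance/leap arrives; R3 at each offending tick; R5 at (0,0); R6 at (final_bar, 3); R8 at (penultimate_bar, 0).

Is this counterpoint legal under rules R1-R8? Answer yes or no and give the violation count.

bar 0: v0=C3 v1=C4 v2=G4 (P5)
bar 1: v0=B2 v1=D3 v2=A3 (m7)
bar 2: v0=C3 v1=A3 v2=E4 (M3)
bar 3: v0=D3 v1=B3 v2=F4 (m3)
bar 4: v0=C3 v1=A3 v2=E4 (M3)
bar 5: v0=B2 v1=C4 v2=A3 (m7)
bar 6: v0=A2 v1=C3 v2=C4 (m3)
bar 7: v0=D3 v1=B3 v2=F4 (m3)
bar 8: v0=C3 v1=C4 v2=G4 (P5)
  R1 @ bar1.0: C4/G4 P5 -> D3/A3 P5 similar
  R4 @ bar1.0: B2/A3 m7 untreated
  R7 @ bar1.0: C4->D3 leap 10st
  R7 @ bar1.0: G4->A3 leap 10st
  R1 @ bar2.0: D3/A3 P5 -> A3/E4 P5 similar
  R2 @ bar4.0: B3/F4 TT -> A3/E4 P5 similar
  R3 @ bar5.0: C4 above A3
  R4 @ bar5.0: B2/C4 m2 untreated
  R4 @ bar5.0: B2/A3 m7 untreated
  R3 @ bar5.1: C4 above A3
  R3 @ bar5.2: C4 above A3
  R3 @ bar5.3: C4 above A3
  R7 @ bar7.0: C3->B3 leap 11st
  R2 @ bar8.0: B3/F4 TT -> C4/G4 P5 similar

No (14 violations)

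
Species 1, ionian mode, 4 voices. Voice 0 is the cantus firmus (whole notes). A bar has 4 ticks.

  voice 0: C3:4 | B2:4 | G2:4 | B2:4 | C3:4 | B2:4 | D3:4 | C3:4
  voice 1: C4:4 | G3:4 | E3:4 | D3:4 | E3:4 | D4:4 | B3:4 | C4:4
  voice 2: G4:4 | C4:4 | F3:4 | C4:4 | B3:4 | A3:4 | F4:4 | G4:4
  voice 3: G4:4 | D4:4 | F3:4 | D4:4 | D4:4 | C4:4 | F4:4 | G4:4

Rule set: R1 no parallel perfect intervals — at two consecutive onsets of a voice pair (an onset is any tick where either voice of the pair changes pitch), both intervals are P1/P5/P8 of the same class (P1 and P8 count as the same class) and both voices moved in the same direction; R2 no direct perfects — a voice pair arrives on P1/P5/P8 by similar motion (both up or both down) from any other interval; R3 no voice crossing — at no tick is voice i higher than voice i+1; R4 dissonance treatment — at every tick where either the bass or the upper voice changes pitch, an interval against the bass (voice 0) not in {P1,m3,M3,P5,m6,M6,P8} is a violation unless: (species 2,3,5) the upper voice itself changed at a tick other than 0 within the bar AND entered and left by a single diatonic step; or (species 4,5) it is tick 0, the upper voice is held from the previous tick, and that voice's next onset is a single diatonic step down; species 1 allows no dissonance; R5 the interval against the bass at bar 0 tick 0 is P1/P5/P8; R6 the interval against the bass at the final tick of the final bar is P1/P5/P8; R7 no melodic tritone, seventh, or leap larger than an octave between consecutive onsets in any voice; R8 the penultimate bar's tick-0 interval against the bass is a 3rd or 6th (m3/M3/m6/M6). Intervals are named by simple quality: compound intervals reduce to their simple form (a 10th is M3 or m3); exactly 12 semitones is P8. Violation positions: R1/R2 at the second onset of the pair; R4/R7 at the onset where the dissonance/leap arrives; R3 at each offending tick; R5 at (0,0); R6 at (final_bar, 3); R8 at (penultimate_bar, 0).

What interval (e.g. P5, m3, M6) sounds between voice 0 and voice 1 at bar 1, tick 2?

m6

voice 0=B2 voice 1=G3 -> m6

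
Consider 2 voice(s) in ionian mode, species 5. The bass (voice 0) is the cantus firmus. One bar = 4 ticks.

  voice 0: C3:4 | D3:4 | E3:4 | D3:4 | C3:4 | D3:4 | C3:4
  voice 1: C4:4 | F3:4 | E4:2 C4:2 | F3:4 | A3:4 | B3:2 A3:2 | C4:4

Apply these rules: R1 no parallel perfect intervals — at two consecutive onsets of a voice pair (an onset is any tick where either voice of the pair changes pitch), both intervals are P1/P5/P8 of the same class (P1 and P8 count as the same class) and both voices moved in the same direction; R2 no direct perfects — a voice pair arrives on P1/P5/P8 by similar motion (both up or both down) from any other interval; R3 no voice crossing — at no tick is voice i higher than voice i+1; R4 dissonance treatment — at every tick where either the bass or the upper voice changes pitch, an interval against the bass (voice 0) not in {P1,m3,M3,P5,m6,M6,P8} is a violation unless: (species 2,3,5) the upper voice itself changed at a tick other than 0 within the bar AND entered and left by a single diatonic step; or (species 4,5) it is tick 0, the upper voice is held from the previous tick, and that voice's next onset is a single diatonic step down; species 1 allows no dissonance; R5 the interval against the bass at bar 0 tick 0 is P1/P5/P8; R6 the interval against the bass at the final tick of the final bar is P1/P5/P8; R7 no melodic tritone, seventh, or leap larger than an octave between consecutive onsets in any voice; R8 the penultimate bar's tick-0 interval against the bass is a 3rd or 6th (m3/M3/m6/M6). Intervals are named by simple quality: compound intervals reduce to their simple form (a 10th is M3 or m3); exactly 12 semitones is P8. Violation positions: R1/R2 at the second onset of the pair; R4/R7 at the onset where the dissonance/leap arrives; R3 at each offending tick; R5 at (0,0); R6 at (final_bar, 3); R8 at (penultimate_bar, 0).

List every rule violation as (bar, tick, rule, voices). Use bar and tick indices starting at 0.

bar 0: v0=C3 v1=C4 downbeat P8
bar 1: v0=D3 v1=F3 downbeat m3
bar 2: v0=E3 v1=E4 downbeat P8
bar 3: v0=D3 v1=F3 downbeat m3
bar 4: v0=C3 v1=A3 downbeat M6
bar 5: v0=D3 v1=B3 downbeat M6
bar 6: v0=C3 v1=C4 downbeat P8
  -> R2 @ bar 2 tick 0 v(0, 1): D3/F3 m3 -> E3/E4 P8 similar
  -> R7 @ bar 2 tick 0 v(1,): F3->E4 leap 11st

(2, 0, R2, (0, 1))
(2, 0, R7, (1,))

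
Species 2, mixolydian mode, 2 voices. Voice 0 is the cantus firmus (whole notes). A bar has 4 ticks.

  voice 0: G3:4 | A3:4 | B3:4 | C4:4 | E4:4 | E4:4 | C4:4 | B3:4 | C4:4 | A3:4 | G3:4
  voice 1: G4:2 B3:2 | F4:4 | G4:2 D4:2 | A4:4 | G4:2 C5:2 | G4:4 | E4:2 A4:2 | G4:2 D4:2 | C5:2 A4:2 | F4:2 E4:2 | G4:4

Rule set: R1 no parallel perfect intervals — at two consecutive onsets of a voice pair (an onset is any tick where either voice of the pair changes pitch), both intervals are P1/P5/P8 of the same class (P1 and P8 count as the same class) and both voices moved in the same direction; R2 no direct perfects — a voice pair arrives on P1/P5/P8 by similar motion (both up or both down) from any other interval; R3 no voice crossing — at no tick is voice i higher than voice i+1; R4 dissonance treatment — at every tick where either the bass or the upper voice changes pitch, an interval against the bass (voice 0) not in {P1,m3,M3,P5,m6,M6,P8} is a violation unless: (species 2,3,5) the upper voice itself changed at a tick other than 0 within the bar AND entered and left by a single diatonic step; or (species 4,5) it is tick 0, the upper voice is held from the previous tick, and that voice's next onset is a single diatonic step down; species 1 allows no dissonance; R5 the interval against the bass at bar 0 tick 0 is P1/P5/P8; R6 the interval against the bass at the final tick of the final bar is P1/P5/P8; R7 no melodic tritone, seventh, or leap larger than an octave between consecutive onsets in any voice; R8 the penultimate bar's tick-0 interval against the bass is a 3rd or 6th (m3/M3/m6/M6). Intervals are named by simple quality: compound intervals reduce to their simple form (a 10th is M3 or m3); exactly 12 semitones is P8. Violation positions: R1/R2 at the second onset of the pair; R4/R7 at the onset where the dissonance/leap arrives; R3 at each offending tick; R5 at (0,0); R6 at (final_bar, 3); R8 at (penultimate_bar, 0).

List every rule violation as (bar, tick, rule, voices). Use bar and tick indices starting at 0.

bar 0: v0=G3 v1=G4 downbeat P8
bar 1: v0=A3 v1=F4 downbeat m6
bar 2: v0=B3 v1=G4 downbeat m6
bar 3: v0=C4 v1=A4 downbeat M6
bar 4: v0=E4 v1=G4 downbeat m3
bar 5: v0=E4 v1=G4 downbeat m3
bar 6: v0=C4 v1=E4 downbeat M3
bar 7: v0=B3 v1=G4 downbeat m6
bar 8: v0=C4 v1=C5 downbeat P8
bar 9: v0=A3 v1=F4 downbeat m6
bar 10: v0=G3 v1=G4 downbeat P8
  -> R7 @ bar 1 tick 0 v(1,): B3->F4 leap 6st
  -> R2 @ bar 8 tick 0 v(0, 1): B3/D4 m3 -> C4/C5 P8 similar
  -> R7 @ bar 8 tick 0 v(1,): D4->C5 leap 10st

(1, 0, R7, (1,))
(8, 0, R2, (0, 1))
(8, 0, R7, (1,))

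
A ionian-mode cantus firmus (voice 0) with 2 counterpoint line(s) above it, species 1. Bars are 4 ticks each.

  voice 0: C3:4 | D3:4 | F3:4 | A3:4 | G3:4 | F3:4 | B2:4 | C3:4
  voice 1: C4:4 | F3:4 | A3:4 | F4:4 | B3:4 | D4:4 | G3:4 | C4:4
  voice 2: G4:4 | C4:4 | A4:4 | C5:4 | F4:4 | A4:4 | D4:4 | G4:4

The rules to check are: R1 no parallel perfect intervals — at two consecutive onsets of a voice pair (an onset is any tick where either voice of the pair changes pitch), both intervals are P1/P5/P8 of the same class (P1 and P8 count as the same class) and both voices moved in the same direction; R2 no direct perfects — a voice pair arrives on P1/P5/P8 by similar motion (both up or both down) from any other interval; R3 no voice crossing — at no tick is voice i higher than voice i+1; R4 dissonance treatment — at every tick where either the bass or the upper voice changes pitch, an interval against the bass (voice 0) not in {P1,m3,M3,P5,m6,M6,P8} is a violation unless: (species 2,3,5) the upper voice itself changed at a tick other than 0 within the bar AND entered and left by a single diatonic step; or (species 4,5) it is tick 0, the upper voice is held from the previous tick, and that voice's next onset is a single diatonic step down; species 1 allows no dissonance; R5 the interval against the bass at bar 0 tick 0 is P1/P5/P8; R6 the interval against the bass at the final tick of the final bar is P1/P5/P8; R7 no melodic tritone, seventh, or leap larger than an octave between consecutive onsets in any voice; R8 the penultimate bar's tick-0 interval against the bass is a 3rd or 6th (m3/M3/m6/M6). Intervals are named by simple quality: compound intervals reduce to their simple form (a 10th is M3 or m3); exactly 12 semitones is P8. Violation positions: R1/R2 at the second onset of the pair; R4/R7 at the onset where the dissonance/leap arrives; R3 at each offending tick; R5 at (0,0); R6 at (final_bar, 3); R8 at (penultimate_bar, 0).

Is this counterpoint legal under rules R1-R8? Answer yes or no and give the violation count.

bar 0: v0=C3 v1=C4 v2=G4 (P5)
bar 1: v0=D3 v1=F3 v2=C4 (m7)
bar 2: v0=F3 v1=A3 v2=A4 (M3)
bar 3: v0=A3 v1=F4 v2=C5 (m3)
bar 4: v0=G3 v1=B3 v2=F4 (m7)
bar 5: v0=F3 v1=D4 v2=A4 (M3)
bar 6: v0=B2 v1=G3 v2=D4 (m3)
bar 7: v0=C3 v1=C4 v2=G4 (P5)
  R1 @ bar1.0: C4/G4 P5 -> F3/C4 P5 similar
  R4 @ bar1.0: D3/C4 m7 untreated
  R2 @ bar2.0: F3/C4 P5 -> A3/A4 P8 similar
  R2 @ bar3.0: A3/A4 P8 -> F4/C5 P5 similar
  R4 @ bar4.0: G3/F4 m7 untreated
  R7 @ bar4.0: F4->B3 leap 6st
  R2 @ bar5.0: B3/F4 TT -> D4/A4 P5 similar
  R1 @ bar6.0: D4/A4 P5 -> G3/D4 P5 similar
  R7 @ bar6.0: F3->B2 leap 6st
  R1 @ bar7.0: G3/D4 P5 -> C4/G4 P5 similar
  R2 @ bar7.0: B2/G3 m6 -> C3/C4 P8 similar
  R2 @ bar7.0: B2/D4 m3 -> C3/G4 P5 similar

No (12 violations)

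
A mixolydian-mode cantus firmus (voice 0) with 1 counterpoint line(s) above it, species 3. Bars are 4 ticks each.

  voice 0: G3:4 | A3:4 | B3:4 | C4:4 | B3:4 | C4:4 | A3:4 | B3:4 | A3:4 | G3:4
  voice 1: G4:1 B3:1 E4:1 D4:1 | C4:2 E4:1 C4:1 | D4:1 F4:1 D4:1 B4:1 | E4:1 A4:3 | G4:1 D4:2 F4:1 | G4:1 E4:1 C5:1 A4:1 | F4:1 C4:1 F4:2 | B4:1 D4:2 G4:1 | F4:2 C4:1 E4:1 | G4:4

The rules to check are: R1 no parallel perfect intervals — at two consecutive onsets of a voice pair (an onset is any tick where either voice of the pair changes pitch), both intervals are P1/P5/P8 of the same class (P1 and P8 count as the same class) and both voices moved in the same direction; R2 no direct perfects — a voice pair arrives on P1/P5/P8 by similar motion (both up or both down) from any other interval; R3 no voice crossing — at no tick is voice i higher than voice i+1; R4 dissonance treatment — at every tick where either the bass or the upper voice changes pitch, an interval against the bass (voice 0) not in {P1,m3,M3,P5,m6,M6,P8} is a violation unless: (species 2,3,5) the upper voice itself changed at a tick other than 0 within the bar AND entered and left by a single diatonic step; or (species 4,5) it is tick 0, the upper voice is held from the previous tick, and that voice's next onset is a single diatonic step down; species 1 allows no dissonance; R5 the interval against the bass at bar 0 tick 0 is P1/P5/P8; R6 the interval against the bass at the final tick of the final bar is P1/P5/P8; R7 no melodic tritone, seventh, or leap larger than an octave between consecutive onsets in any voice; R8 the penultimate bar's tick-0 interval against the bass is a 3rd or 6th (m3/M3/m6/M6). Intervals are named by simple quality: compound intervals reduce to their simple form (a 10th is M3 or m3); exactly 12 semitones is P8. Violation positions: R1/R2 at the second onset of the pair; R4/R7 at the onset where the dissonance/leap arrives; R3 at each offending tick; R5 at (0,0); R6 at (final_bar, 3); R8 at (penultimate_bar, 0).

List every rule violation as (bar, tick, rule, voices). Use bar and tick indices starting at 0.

bar 0: v0=G3 v1=G4 downbeat P8
bar 1: v0=A3 v1=C4 downbeat m3
bar 2: v0=B3 v1=D4 downbeat m3
bar 3: v0=C4 v1=E4 downbeat M3
bar 4: v0=B3 v1=G4 downbeat m6
bar 5: v0=C4 v1=G4 downbeat P5
bar 6: v0=A3 v1=F4 downbeat m6
bar 7: v0=B3 v1=B4 downbeat P8
bar 8: v0=A3 v1=F4 downbeat m6
bar 9: v0=G3 v1=G4 downbeat P8
  -> R4 @ bar 2 tick 1 v(0, 1): B3/F4 TT untreated
  -> R4 @ bar 4 tick 3 v(0, 1): B3/F4 TT untreated
  -> R2 @ bar 5 tick 0 v(0, 1): B3/F4 TT -> C4/G4 P5 similar
  -> R2 @ bar 7 tick 0 v(0, 1): A3/F4 m6 -> B3/B4 P8 similar
  -> R7 @ bar 7 tick 0 v(1,): F4->B4 leap 6st

(2, 1, R4, (0, 1))
(4, 3, R4, (0, 1))
(5, 0, R2, (0, 1))
(7, 0, R2, (0, 1))
(7, 0, R7, (1,))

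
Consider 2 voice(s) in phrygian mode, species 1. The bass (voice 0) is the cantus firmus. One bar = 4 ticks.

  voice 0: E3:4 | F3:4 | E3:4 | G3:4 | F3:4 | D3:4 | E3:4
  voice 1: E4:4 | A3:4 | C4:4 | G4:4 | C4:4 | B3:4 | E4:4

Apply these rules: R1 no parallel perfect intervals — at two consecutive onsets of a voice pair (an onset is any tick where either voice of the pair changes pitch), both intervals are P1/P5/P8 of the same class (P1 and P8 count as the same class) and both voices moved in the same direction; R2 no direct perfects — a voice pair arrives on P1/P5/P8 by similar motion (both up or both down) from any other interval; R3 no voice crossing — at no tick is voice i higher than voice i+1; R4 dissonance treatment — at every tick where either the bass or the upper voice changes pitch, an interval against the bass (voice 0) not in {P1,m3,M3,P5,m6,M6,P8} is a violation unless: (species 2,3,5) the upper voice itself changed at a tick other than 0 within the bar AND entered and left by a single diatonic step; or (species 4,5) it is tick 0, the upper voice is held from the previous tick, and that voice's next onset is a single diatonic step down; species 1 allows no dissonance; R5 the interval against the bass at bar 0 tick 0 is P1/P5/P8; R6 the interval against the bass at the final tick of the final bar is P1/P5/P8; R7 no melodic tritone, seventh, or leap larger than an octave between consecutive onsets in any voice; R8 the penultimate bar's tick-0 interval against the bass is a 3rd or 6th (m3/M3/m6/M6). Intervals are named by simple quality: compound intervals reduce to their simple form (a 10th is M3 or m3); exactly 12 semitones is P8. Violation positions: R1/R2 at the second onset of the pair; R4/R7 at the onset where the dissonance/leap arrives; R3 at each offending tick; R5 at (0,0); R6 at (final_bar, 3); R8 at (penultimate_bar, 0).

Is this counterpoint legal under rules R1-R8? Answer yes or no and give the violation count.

bar 0: v0=E3 v1=E4 (P8)
bar 1: v0=F3 v1=A3 (M3)
bar 2: v0=E3 v1=C4 (m6)
bar 3: v0=G3 v1=G4 (P8)
bar 4: v0=F3 v1=C4 (P5)
bar 5: v0=D3 v1=B3 (M6)
bar 6: v0=E3 v1=E4 (P8)
  R2 @ bar3.0: E3/C4 m6 -> G3/G4 P8 similar
  R2 @ bar4.0: G3/G4 P8 -> F3/C4 P5 similar
  R2 @ bar6.0: D3/B3 M6 -> E3/E4 P8 similar

No (3 violations)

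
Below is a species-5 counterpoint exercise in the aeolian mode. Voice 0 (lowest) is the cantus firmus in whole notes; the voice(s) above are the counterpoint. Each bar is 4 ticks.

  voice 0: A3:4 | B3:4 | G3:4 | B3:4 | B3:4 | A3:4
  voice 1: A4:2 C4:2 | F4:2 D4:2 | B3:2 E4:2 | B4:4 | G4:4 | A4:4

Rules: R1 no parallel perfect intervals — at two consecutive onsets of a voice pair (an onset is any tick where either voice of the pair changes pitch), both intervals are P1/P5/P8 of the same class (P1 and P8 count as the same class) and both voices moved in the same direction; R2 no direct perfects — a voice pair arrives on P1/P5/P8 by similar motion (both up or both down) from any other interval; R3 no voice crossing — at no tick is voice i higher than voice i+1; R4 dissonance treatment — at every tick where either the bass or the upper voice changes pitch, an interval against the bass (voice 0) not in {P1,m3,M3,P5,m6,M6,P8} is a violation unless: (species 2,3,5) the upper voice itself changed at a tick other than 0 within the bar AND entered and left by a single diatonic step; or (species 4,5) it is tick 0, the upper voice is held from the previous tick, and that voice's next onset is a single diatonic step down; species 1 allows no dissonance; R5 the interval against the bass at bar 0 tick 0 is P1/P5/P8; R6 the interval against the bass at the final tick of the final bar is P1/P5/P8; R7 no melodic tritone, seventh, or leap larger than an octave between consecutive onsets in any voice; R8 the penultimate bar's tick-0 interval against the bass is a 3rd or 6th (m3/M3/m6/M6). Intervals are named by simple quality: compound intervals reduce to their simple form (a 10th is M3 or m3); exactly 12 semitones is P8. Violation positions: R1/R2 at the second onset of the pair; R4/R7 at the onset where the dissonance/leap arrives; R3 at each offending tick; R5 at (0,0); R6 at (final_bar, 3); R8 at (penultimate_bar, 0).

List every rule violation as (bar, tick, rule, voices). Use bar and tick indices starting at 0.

bar 0: v0=A3 v1=A4 downbeat P8
bar 1: v0=B3 v1=F4 downbeat TT
bar 2: v0=G3 v1=B3 downbeat M3
bar 3: v0=B3 v1=B4 downbeat P8
bar 4: v0=B3 v1=G4 downbeat m6
bar 5: v0=A3 v1=A4 downbeat P8
  -> R4 @ bar 1 tick 0 v(0, 1): B3/F4 TT untreated
  -> R2 @ bar 3 tick 0 v(0, 1): G3/E4 M6 -> B3/B4 P8 similar

(1, 0, R4, (0, 1))
(3, 0, R2, (0, 1))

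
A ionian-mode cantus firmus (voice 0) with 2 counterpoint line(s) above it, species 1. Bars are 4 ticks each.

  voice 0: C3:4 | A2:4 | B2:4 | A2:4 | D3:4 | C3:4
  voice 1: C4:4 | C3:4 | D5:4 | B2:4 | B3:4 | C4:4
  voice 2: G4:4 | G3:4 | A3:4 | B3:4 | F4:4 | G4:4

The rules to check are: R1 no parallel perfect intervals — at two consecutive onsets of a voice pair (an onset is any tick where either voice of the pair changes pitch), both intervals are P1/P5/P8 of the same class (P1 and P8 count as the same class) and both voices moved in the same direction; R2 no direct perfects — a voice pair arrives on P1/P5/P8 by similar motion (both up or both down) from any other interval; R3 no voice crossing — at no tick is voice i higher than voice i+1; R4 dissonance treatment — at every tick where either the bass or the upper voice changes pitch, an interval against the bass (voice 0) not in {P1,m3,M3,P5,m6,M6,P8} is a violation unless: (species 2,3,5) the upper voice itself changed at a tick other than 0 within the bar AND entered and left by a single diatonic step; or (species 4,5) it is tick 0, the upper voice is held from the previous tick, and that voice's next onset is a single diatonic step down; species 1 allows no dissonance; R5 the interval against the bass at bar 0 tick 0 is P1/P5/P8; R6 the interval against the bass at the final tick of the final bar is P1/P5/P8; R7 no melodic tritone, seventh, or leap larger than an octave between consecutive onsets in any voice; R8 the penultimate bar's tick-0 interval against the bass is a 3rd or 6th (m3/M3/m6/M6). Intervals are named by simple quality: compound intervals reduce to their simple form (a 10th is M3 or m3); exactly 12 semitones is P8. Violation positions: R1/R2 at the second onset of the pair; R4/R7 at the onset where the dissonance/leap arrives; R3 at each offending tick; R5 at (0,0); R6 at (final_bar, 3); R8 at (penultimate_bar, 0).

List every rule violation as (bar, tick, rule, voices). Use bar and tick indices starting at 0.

bar 0: v0=C3 v1=C4 v2=G4 downbeat P5
bar 1: v0=A2 v1=C3 v2=G3 downbeat m7
bar 2: v0=B2 v1=D5 v2=A3 downbeat m7
bar 3: v0=A2 v1=B2 v2=B3 downbeat M2
bar 4: v0=D3 v1=B3 v2=F4 downbeat m3
bar 5: v0=C3 v1=C4 v2=G4 downbeat P5
  -> R1 @ bar 1 tick 0 v(1, 2): C4/G4 P5 -> C3/G3 P5 similar
  -> R4 @ bar 1 tick 0 v(0, 2): A2/G3 m7 untreated
  -> R3 @ bar 2 tick 0 v(1, 2): D5 above A3
  -> R4 @ bar 2 tick 0 v(0, 2): B2/A3 m7 untreated
  -> R7 @ bar 2 tick 0 v(1,): C3->D5 leap 26st
  -> R3 @ bar 2 tick 1 v(1, 2): D5 above A3
  -> R3 @ bar 2 tick 2 v(1, 2): D5 above A3
  -> R3 @ bar 2 tick 3 v(1, 2): D5 above A3
  -> R4 @ bar 3 tick 0 v(0, 1): A2/B2 M2 untreated
  -> R4 @ bar 3 tick 0 v(0, 2): A2/B3 M2 untreated
  -> R7 @ bar 3 tick 0 v(1,): D5->B2 leap 27st
  -> R7 @ bar 4 tick 0 v(2,): B3->F4 leap 6st
  -> R2 @ bar 5 tick 0 v(1, 2): B3/F4 TT -> C4/G4 P5 similar

(1, 0, R1, (1, 2))
(1, 0, R4, (0, 2))
(2, 0, R3, (1, 2))
(2, 0, R4, (0, 2))
(2, 0, R7, (1,))
(2, 1, R3, (1, 2))
(2, 2, R3, (1, 2))
(2, 3, R3, (1, 2))
(3, 0, R4, (0, 1))
(3, 0, R4, (0, 2))
(3, 0, R7, (1,))
(4, 0, R7, (2,))
(5, 0, R2, (1, 2))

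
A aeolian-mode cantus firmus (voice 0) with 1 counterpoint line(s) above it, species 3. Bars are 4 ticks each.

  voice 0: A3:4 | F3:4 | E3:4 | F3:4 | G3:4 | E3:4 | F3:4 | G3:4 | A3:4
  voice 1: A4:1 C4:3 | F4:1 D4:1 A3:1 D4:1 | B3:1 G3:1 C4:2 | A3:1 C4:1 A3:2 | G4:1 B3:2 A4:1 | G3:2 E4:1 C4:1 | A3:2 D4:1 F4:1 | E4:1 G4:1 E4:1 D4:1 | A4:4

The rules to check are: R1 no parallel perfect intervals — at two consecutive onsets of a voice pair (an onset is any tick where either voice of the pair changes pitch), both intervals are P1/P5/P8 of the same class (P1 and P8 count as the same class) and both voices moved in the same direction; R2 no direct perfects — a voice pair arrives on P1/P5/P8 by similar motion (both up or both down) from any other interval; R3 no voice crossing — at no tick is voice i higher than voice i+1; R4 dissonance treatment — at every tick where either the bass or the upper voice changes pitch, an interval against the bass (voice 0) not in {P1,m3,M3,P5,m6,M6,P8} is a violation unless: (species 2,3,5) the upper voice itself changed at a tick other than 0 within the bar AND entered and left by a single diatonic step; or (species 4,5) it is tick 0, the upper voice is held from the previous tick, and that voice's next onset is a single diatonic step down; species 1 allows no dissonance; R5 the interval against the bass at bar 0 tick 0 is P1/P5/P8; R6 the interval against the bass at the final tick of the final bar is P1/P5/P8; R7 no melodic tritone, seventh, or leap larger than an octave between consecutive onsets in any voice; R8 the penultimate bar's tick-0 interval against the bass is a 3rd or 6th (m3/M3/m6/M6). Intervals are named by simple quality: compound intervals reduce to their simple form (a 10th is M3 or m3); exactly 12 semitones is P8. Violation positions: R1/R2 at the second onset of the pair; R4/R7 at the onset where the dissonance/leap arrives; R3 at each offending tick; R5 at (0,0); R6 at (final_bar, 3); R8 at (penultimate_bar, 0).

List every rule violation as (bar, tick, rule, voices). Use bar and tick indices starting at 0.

bar 0: v0=A3 v1=A4 downbeat P8
bar 1: v0=F3 v1=F4 downbeat P8
bar 2: v0=E3 v1=B3 downbeat P5
bar 3: v0=F3 v1=A3 downbeat M3
bar 4: v0=G3 v1=G4 downbeat P8
bar 5: v0=E3 v1=G3 downbeat m3
bar 6: v0=F3 v1=A3 downbeat M3
bar 7: v0=G3 v1=E4 downbeat M6
bar 8: v0=A3 v1=A4 downbeat P8
  -> R2 @ bar 2 tick 0 v(0, 1): F3/D4 M6 -> E3/B3 P5 similar
  -> R2 @ bar 4 tick 0 v(0, 1): F3/A3 M3 -> G3/G4 P8 similar
  -> R7 @ bar 4 tick 0 v(1,): A3->G4 leap 10st
  -> R4 @ bar 4 tick 3 v(0, 1): G3/A4 M2 untreated
  -> R7 @ bar 4 tick 3 v(1,): B3->A4 leap 10st
  -> R7 @ bar 5 tick 0 v(1,): A4->G3 leap 14st
  -> R2 @ bar 8 tick 0 v(0, 1): G3/D4 P5 -> A3/A4 P8 similar

(2, 0, R2, (0, 1))
(4, 0, R2, (0, 1))
(4, 0, R7, (1,))
(4, 3, R4, (0, 1))
(4, 3, R7, (1,))
(5, 0, R7, (1,))
(8, 0, R2, (0, 1))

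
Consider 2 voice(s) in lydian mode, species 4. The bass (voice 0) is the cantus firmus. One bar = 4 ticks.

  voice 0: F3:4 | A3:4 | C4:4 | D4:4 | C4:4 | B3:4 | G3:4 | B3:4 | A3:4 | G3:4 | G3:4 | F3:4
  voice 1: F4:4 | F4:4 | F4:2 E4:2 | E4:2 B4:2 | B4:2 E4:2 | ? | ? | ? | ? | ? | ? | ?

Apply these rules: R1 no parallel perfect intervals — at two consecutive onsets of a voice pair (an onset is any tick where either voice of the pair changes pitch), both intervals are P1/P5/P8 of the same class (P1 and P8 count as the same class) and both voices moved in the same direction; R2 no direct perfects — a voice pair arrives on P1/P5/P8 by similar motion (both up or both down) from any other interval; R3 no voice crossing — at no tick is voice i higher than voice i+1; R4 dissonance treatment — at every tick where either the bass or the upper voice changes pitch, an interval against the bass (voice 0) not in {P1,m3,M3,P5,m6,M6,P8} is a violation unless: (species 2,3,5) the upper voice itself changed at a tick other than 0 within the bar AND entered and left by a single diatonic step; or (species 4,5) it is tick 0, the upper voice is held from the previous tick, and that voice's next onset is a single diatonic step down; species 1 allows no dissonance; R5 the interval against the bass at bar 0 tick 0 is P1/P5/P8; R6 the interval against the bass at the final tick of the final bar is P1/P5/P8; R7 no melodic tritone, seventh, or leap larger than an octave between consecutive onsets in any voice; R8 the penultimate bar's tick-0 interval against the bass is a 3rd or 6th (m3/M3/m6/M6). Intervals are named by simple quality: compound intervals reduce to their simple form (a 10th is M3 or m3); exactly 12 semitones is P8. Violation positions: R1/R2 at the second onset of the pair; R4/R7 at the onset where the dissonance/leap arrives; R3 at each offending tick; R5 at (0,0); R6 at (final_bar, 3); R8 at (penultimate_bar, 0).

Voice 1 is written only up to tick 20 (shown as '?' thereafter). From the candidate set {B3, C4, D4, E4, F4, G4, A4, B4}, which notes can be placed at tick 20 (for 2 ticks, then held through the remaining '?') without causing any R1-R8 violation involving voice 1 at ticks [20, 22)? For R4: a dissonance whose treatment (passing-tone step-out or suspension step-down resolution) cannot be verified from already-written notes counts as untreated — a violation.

B3: violates R2
C4: violates R4
D4: legal
E4: violates R4
F4: violates R4
G4: legal
A4: violates R4
B4: legal

{B4, D4, G4}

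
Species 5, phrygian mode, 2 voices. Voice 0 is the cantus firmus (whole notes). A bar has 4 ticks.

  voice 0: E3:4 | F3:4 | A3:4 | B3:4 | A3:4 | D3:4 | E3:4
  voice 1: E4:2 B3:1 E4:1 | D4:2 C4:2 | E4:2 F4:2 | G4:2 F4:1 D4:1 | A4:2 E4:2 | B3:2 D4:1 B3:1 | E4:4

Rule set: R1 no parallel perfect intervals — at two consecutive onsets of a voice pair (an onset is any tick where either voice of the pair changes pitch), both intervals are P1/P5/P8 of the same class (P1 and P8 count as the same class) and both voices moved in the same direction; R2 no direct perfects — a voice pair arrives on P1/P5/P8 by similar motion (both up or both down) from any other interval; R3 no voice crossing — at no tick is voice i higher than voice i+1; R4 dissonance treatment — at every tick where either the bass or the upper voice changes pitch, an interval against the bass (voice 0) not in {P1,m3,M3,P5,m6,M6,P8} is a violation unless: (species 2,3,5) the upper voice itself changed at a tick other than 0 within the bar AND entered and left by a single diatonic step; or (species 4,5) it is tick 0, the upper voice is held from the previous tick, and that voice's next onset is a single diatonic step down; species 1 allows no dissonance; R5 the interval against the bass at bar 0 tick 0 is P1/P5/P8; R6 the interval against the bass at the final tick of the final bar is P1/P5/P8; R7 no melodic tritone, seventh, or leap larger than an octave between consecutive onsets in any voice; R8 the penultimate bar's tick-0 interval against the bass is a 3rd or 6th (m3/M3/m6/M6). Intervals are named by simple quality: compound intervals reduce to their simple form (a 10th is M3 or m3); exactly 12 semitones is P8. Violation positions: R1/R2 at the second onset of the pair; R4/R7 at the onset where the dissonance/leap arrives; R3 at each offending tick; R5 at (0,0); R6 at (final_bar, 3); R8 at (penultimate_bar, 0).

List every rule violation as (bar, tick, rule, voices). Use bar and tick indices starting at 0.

bar 0: v0=E3 v1=E4 downbeat P8
bar 1: v0=F3 v1=D4 downbeat M6
bar 2: v0=A3 v1=E4 downbeat P5
bar 3: v0=B3 v1=G4 downbeat m6
bar 4: v0=A3 v1=A4 downbeat P8
bar 5: v0=D3 v1=B3 downbeat M6
bar 6: v0=E3 v1=E4 downbeat P8
  -> R1 @ bar 2 tick 0 v(0, 1): F3/C4 P5 -> A3/E4 P5 similar
  -> R4 @ bar 3 tick 2 v(0, 1): B3/F4 TT untreated
  -> R2 @ bar 6 tick 0 v(0, 1): D3/B3 M6 -> E3/E4 P8 similar

(2, 0, R1, (0, 1))
(3, 2, R4, (0, 1))
(6, 0, R2, (0, 1))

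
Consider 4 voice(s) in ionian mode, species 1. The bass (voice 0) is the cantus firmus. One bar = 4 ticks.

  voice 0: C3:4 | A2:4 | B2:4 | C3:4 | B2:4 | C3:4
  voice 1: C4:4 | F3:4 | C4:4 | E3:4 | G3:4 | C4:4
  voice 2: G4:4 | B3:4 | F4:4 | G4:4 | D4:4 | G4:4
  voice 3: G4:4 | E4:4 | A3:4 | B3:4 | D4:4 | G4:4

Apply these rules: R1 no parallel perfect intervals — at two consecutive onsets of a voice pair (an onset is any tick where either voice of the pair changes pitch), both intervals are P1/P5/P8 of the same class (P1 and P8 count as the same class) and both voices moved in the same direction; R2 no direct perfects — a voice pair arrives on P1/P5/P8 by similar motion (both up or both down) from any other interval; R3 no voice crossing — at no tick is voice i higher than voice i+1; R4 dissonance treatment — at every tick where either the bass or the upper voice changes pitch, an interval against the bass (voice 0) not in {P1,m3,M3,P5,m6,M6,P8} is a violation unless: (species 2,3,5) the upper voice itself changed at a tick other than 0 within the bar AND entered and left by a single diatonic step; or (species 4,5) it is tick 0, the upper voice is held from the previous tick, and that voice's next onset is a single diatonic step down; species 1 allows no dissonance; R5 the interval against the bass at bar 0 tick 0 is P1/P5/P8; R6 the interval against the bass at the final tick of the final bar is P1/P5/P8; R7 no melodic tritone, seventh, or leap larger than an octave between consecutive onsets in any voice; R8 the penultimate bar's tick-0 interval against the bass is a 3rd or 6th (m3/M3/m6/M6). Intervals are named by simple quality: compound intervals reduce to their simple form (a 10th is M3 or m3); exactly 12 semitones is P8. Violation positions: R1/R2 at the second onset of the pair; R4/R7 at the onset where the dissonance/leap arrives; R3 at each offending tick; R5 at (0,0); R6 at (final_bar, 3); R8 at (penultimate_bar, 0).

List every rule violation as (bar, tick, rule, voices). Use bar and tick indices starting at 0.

bar 0: v0=C3 v1=C4 v2=G4 v3=G4 downbeat P5
bar 1: v0=A2 v1=F3 v2=B3 v3=E4 downbeat P5
bar 2: v0=B2 v1=C4 v2=F4 v3=A3 downbeat m7
bar 3: v0=C3 v1=E3 v2=G4 v3=B3 downbeat M7
bar 4: v0=B2 v1=G3 v2=D4 v3=D4 downbeat m3
bar 5: v0=C3 v1=C4 v2=G4 v3=G4 downbeat P5
  -> R1 @ bar 1 tick 0 v(0, 3): C3/G4 P5 -> A2/E4 P5 similar
  -> R4 @ bar 1 tick 0 v(0, 2): A2/B3 M2 untreated
  -> R3 @ bar 2 tick 0 v(2, 3): F4 above A3
  -> R4 @ bar 2 tick 0 v(0, 1): B2/C4 m2 untreated
  -> R4 @ bar 2 tick 0 v(0, 2): B2/F4 TT untreated
  -> R4 @ bar 2 tick 0 v(0, 3): B2/A3 m7 untreated
  -> R7 @ bar 2 tick 0 v(2,): B3->F4 leap 6st
  -> R3 @ bar 2 tick 1 v(2, 3): F4 above A3
  -> R3 @ bar 2 tick 2 v(2, 3): F4 above A3
  -> R3 @ bar 2 tick 3 v(2, 3): F4 above A3
  -> R2 @ bar 3 tick 0 v(0, 2): B2/F4 TT -> C3/G4 P5 similar
  -> R3 @ bar 3 tick 0 v(2, 3): G4 above B3
  -> R4 @ bar 3 tick 0 v(0, 3): C3/B3 M7 untreated
  -> R3 @ bar 3 tick 1 v(2, 3): G4 above B3
  -> R3 @ bar 3 tick 2 v(2, 3): G4 above B3
  -> R3 @ bar 3 tick 3 v(2, 3): G4 above B3
  -> R1 @ bar 4 tick 0 v(1, 3): E3/B3 P5 -> G3/D4 P5 similar
  -> R1 @ bar 5 tick 0 v(1, 2): G3/D4 P5 -> C4/G4 P5 similar
  -> R1 @ bar 5 tick 0 v(1, 3): G3/D4 P5 -> C4/G4 P5 similar
  -> R1 @ bar 5 tick 0 v(2, 3): D4/D4 P1 -> G4/G4 P1 similar
  -> R2 @ bar 5 tick 0 v(0, 1): B2/G3 m6 -> C3/C4 P8 similar
  -> R2 @ bar 5 tick 0 v(0, 2): B2/D4 m3 -> C3/G4 P5 similar
  -> R2 @ bar 5 tick 0 v(0, 3): B2/D4 m3 -> C3/G4 P5 similar

(1, 0, R1, (0, 3))
(1, 0, R4, (0, 2))
(2, 0, R3, (2, 3))
(2, 0, R4, (0, 1))
(2, 0, R4, (0, 2))
(2, 0, R4, (0, 3))
(2, 0, R7, (2,))
(2, 1, R3, (2, 3))
(2, 2, R3, (2, 3))
(2, 3, R3, (2, 3))
(3, 0, R2, (0, 2))
(3, 0, R3, (2, 3))
(3, 0, R4, (0, 3))
(3, 1, R3, (2, 3))
(3, 2, R3, (2, 3))
(3, 3, R3, (2, 3))
(4, 0, R1, (1, 3))
(5, 0, R1, (1, 2))
(5, 0, R1, (1, 3))
(5, 0, R1, (2, 3))
(5, 0, R2, (0, 1))
(5, 0, R2, (0, 2))
(5, 0, R2, (0, 3))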